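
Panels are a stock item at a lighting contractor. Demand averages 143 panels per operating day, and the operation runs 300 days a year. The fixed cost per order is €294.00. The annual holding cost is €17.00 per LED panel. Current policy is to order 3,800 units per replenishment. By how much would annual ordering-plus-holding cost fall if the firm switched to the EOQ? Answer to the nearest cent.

Extra cost ≈ €14,910.93 per year

Annual demand D = 143 × 300 = 42,900.
EOQ = √(2DS/H) = √(2 × 42,900 × 294 / 17) ≈ 1218.13.
Cost at Q* = (D/Q*)S + (Q*/2)H = √(2DSH) ≈ €20,708.17.
Cost at Q = 3,800: (42,900/3,800)×294 + (3,800/2)×17 = €3,319.11 + €32,300.00 = €35,619.11.
Excess = €35,619.11 − €20,708.17 = €14,910.93.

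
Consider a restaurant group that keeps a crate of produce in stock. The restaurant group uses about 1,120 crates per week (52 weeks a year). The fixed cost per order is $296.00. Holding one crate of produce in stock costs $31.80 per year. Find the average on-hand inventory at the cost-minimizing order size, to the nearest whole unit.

Annual demand D = 1,120 × 52 = 58,240.
Q* = √(2DS/H) = √(2 × 58,240 × 296 / 31.8) ≈ 1041.26.
Average inventory = Q*/2 ≈ 1041.26 / 2 = 520.629.

Average inventory ≈ 521 crates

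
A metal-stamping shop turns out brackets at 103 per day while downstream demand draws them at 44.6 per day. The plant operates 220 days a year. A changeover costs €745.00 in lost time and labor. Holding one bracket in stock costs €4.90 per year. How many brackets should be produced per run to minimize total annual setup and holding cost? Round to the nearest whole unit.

Annual demand D = 44.6 × 220 = 9,812.
Production build-up factor (1 − d/p) = 1 − 44.6/103 = 0.5670.
Q* = √(2DS / (H(1 − d/p))) = √(2 × 9,812 × 745 / (4.9 × 0.5670)).
= √(14,619,880 / 2.7783) ≈ 2293.961.

Q* ≈ 2,294 brackets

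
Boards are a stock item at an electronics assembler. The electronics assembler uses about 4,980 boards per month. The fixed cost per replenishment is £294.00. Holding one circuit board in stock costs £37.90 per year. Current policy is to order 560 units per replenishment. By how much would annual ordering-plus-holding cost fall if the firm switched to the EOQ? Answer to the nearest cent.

Extra cost ≈ £5,492.66 per year

Annual demand D = 4,980 × 12 = 59,760.
EOQ = √(2DS/H) = √(2 × 59,760 × 294 / 37.9) ≈ 962.88.
Cost at Q* = (D/Q*)S + (Q*/2)H = √(2DSH) ≈ £36,493.34.
Cost at Q = 560: (59,760/560)×294 + (560/2)×37.9 = £31,374.00 + £10,612.00 = £41,986.00.
Excess = £41,986.00 − £36,493.34 = £5,492.66.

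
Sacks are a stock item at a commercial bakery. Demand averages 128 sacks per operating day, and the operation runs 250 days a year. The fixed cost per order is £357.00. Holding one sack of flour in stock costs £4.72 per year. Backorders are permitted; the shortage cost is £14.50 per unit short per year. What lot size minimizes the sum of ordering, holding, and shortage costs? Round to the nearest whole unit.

Q* ≈ 2,533 sacks

Annual demand D = 128 × 250 = 32,000.
With planned backorders, Q* = √(2DS/H) · √((H+B)/B).
√(2DS/H) = √(2 × 32,000 × 357 / 4.72) = 2200.154.
√((H+B)/B) = √((4.72+14.5)/14.5) = 1.1513.
Q* ≈ 2533.062.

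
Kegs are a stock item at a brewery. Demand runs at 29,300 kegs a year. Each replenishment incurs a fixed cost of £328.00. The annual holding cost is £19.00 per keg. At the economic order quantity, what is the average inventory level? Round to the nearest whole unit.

EOQ = √(2DS/H) = √(2 × 29,300 × 328 / 19) ≈ 1005.79.
Average inventory = Q*/2 ≈ 1005.79 / 2 = 502.897.

Average inventory ≈ 503 kegs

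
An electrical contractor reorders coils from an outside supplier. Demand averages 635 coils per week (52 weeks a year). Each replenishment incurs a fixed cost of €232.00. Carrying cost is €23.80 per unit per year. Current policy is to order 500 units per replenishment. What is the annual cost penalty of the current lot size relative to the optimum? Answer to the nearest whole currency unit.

Extra cost ≈ €2,176 per year

Annual demand D = 635 × 52 = 33,020.
EOQ = √(2DS/H) = √(2 × 33,020 × 232 / 23.8) ≈ 802.34.
Cost at Q* = (D/Q*)S + (Q*/2)H = √(2DSH) ≈ €19,095.72.
Cost at Q = 500: (33,020/500)×232 + (500/2)×23.8 = €15,321.28 + €5,950.00 = €21,271.28.
Excess = €21,271.28 − €19,095.72 = €2,175.56.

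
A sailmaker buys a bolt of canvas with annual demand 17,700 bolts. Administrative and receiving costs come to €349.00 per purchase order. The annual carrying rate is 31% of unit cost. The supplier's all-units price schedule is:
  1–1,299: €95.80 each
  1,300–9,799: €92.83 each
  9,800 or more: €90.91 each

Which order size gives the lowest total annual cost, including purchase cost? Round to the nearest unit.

Q* ≈ 1,300 bolts

Holding cost per unit per year at price C is H = 0.31·C.
Candidates are each tier's EOQ (if it falls in that tier) and each price-break quantity.
EOQ at €95.80 = 645.0 (feasible in tier 1): TC = 17,700×€95.80 + (17,700/645.0)×349 + (645.0/2)×0.31×€95.80 = €1,714,814.81.
EOQ at €92.83 = 655.2 < 1300, so use break Q=1300: TC = 17,700×€92.83 + (17,700/1300.0)×349 + (1300.0/2)×0.31×€92.83 = €1,666,548.01.
EOQ at €90.91 = 662.1 < 9800, so use break Q=9800: TC = 17,700×€90.91 + (17,700/9800.0)×349 + (9800.0/2)×0.31×€90.91 = €1,747,829.63.
Lowest total cost is €1,666,548.01 at Q = 1300.0.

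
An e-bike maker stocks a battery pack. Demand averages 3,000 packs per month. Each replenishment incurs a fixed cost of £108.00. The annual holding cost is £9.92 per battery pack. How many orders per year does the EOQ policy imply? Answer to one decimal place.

Annual demand D = 3,000 × 12 = 36,000.
Q* = √(2DS/H) = √(2 × 36,000 × 108 / 9.92) ≈ 885.36.
Orders per year = D / Q* = 36,000 / 885.36 ≈ 40.661.

N ≈ 40.7 orders per year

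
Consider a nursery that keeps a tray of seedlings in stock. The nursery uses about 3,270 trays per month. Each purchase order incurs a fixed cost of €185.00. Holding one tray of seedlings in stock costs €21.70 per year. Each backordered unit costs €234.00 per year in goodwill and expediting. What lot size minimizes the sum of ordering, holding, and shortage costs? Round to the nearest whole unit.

Q* ≈ 855 trays

Annual demand D = 3,270 × 12 = 39,240.
With planned backorders, Q* = √(2DS/H) · √((H+B)/B).
√(2DS/H) = √(2 × 39,240 × 185 / 21.7) = 817.966.
√((H+B)/B) = √((21.7+234)/234) = 1.0453.
Q* ≈ 855.053.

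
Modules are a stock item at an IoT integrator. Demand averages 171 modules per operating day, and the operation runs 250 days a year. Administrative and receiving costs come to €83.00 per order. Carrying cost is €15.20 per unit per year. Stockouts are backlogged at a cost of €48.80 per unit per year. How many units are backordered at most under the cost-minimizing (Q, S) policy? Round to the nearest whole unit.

S* ≈ 186 modules

Annual demand D = 171 × 250 = 42,750.
With planned backorders, Q* = √(2DS/H) · √((H+B)/B).
√(2DS/H) = √(2 × 42,750 × 83 / 15.2) = 683.283.
√((H+B)/B) = √((15.2+48.8)/48.8) = 1.1452.
Q* ≈ 782.493.
S* = Q* · H/(H+B) = 782.493 × 15.2/64 ≈ 185.842.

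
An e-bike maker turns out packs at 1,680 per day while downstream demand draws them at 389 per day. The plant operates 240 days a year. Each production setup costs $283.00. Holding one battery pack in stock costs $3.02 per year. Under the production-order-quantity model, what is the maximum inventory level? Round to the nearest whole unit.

Annual demand D = 389 × 240 = 93,360.
Production build-up factor (1 − d/p) = 1 − 389/1,680 = 0.7685.
Q* = √(2DS / (H(1 − d/p))) = √(2 × 93,360 × 283 / (3.02 × 0.7685)).
= √(52,841,760 / 2.3207) ≈ 4771.739.
Maximum inventory = Q*(1 − d/p) = 4771.739 × 0.7685 ≈ 3666.854.

I_max ≈ 3,667 packs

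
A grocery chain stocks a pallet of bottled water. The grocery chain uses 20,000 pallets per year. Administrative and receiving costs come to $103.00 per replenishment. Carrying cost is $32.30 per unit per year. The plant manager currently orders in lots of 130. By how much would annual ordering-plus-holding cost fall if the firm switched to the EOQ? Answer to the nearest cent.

EOQ = √(2DS/H) = √(2 × 20,000 × 103 / 32.3) ≈ 357.15.
Cost at Q* = (D/Q*)S + (Q*/2)H = √(2DSH) ≈ $11,535.86.
Cost at Q = 130: (20,000/130)×103 + (130/2)×32.3 = $15,846.15 + $2,099.50 = $17,945.65.
Excess = $17,945.65 − $11,535.86 = $6,409.80.

Extra cost ≈ $6,409.80 per year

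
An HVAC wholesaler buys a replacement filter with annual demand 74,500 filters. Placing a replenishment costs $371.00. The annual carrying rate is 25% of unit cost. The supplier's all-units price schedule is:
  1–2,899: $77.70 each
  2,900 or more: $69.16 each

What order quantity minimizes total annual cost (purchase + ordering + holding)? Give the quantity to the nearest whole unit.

Holding cost per unit per year at price C is H = 0.25·C.
For each price level, check whether its EOQ is feasible; otherwise the best quantity at that price is the breakpoint.
EOQ at $77.70 = 1686.9 (feasible in tier 1): TC = 74,500×$77.70 + (74,500/1686.9)×371 + (1686.9/2)×0.25×$77.70 = $5,821,418.80.
EOQ at $69.16 = 1788.1 < 2900, so use break Q=2900: TC = 74,500×$69.16 + (74,500/2900.0)×371 + (2900.0/2)×0.25×$69.16 = $5,187,021.36.
Lowest total cost is $5,187,021.36 at Q = 2900.0.

Q* ≈ 2,900 filters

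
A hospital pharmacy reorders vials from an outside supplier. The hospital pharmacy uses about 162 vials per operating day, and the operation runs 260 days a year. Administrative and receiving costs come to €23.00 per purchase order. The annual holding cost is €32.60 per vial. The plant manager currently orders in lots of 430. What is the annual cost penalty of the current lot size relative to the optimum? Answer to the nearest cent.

Extra cost ≈ €1,314.41 per year

Annual demand D = 162 × 260 = 42,120.
EOQ = √(2DS/H) = √(2 × 42,120 × 23 / 32.6) ≈ 243.79.
Cost at Q* = (D/Q*)S + (Q*/2)H = √(2DSH) ≈ €7,947.52.
Cost at Q = 430: (42,120/430)×23 + (430/2)×32.6 = €2,252.93 + €7,009.00 = €9,261.93.
Excess = €9,261.93 − €7,947.52 = €1,314.41.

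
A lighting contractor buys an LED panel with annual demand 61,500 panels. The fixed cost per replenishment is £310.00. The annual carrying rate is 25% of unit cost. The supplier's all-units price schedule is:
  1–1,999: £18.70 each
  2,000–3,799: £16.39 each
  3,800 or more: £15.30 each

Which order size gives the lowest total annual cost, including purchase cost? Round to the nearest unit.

Q* ≈ 3,800 panels

Holding cost per unit per year at price C is H = 0.25·C.
Candidates are each tier's EOQ (if it falls in that tier) and each price-break quantity.
Tier 1 (£18.70): EOQ = 2855.9 exceeds tier's upper bound 1999, so this tier is dominated.
EOQ at £16.39 = 3050.5 (feasible in tier 2): TC = 61,500×£16.39 + (61,500/3050.5)×310 + (3050.5/2)×0.25×£16.39 = £1,020,484.51.
EOQ at £15.30 = 3157.3 < 3800, so use break Q=3800: TC = 61,500×£15.30 + (61,500/3800.0)×310 + (3800.0/2)×0.25×£15.30 = £953,234.61.
Lowest total cost is £953,234.61 at Q = 3800.0.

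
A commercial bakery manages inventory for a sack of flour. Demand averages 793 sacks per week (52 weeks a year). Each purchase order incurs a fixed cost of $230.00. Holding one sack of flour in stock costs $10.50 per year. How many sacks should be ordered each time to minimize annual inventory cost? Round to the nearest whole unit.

Annual demand D = 793 × 52 = 41,236.
EOQ = √(2DS / H) = √(2 × 41,236 × 230 / 10.5).
= √(18,968,560 / 10.5) = √1,806,529.5238 ≈ 1344.072.

Q* ≈ 1,344 sacks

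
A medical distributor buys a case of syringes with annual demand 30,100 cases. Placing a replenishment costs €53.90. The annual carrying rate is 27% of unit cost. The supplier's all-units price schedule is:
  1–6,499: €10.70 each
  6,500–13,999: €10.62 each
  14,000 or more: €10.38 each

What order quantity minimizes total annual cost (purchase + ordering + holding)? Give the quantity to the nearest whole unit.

Q* ≈ 1,060 cases

Holding cost per unit per year at price C is H = 0.27·C.
For each price level, check whether its EOQ is feasible; otherwise the best quantity at that price is the breakpoint.
EOQ at €10.70 = 1059.8 (feasible in tier 1): TC = 30,100×€10.70 + (30,100/1059.8)×53.9 + (1059.8/2)×0.27×€10.70 = €325,131.73.
EOQ at €10.62 = 1063.8 < 6500, so use break Q=6500: TC = 30,100×€10.62 + (30,100/6500.0)×53.9 + (6500.0/2)×0.27×€10.62 = €329,230.65.
EOQ at €10.38 = 1076.0 < 14000, so use break Q=14000: TC = 30,100×€10.38 + (30,100/14000.0)×53.9 + (14000.0/2)×0.27×€10.38 = €332,172.09.
Lowest total cost is €325,131.73 at Q = 1059.8.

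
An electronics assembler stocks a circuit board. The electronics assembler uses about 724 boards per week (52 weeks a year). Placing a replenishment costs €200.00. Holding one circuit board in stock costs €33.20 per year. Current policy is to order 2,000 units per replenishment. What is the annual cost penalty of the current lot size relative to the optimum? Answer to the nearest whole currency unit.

Annual demand D = 724 × 52 = 37,648.
EOQ = √(2DS/H) = √(2 × 37,648 × 200 / 33.2) ≈ 673.49.
Cost at Q* = (D/Q*)S + (Q*/2)H = √(2DSH) ≈ €22,359.91.
Cost at Q = 2,000: (37,648/2,000)×200 + (2,000/2)×33.2 = €3,764.80 + €33,200.00 = €36,964.80.
Excess = €36,964.80 − €22,359.91 = €14,604.89.

Extra cost ≈ €14,605 per year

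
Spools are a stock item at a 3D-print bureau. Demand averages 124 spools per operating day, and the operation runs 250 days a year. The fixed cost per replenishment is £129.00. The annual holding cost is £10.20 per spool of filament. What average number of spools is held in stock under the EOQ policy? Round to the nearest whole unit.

Annual demand D = 124 × 250 = 31,000.
Q* = √(2DS/H) = √(2 × 31,000 × 129 / 10.2) ≈ 885.50.
Average inventory = Q*/2 ≈ 885.50 / 2 = 442.752.

Average inventory ≈ 443 spools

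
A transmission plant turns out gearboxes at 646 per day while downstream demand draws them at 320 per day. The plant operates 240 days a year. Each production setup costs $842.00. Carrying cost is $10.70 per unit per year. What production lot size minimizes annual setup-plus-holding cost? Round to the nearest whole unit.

Annual demand D = 320 × 240 = 76,800.
Production build-up factor (1 − d/p) = 1 − 320/646 = 0.5046.
Q* = √(2DS / (H(1 − d/p))) = √(2 × 76,800 × 842 / (10.7 × 0.5046)).
= √(129,331,200 / 5.3997) ≈ 4894.037.

Q* ≈ 4,894 gearboxes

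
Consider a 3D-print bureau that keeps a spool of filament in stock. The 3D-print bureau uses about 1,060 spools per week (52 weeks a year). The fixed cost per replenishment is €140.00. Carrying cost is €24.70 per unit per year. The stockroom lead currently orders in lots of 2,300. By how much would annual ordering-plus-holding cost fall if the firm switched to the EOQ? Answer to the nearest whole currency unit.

Annual demand D = 1,060 × 52 = 55,120.
EOQ = √(2DS/H) = √(2 × 55,120 × 140 / 24.7) ≈ 790.47.
Cost at Q* = (D/Q*)S + (Q*/2)H = √(2DSH) ≈ €19,524.60.
Cost at Q = 2,300: (55,120/2,300)×140 + (2,300/2)×24.7 = €3,355.13 + €28,405.00 = €31,760.13.
Excess = €31,760.13 − €19,524.60 = €12,235.53.

Extra cost ≈ €12,236 per year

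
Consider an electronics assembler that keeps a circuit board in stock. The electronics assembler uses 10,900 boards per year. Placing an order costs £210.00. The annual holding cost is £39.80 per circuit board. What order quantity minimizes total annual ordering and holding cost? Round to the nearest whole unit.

Q* ≈ 339 boards

EOQ = √(2DS / H) = √(2 × 10,900 × 210 / 39.8).
= √(4,578,000 / 39.8) = √115,025.1256 ≈ 339.154.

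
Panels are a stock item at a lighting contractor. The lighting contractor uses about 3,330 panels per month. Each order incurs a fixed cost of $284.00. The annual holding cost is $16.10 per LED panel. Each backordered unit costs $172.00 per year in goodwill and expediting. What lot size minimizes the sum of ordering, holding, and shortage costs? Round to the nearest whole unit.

Annual demand D = 3,330 × 12 = 39,960.
With planned backorders, Q* = √(2DS/H) · √((H+B)/B).
√(2DS/H) = √(2 × 39,960 × 284 / 16.1) = 1187.337.
√((H+B)/B) = √((16.1+172)/172) = 1.0458.
Q* ≈ 1241.664.

Q* ≈ 1,242 panels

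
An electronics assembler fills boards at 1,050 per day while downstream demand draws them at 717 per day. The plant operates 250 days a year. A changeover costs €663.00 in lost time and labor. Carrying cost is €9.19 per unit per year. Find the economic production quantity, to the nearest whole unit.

Q* ≈ 9,031 boards

Annual demand D = 717 × 250 = 179,250.
Production build-up factor (1 − d/p) = 1 − 717/1,050 = 0.3171.
Q* = √(2DS / (H(1 − d/p))) = √(2 × 179,250 × 663 / (9.19 × 0.3171)).
= √(237,685,500 / 2.9145) ≈ 9030.590.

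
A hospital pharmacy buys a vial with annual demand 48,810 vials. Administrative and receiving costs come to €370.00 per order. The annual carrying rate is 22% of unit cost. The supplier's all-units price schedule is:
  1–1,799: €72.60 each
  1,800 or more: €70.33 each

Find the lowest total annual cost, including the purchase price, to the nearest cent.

TC* ≈ €3,456,765.81

Holding cost per unit per year at price C is H = 0.22·C.
Evaluate total cost at each tier's feasible EOQ or, if the EOQ is below the tier, at the tier's minimum quantity.
EOQ at €72.60 = 1503.8 (feasible in tier 1): TC = 48,810×€72.60 + (48,810/1503.8)×370 + (1503.8/2)×0.22×€72.60 = €3,567,624.72.
EOQ at €70.33 = 1527.9 < 1800, so use break Q=1800: TC = 48,810×€70.33 + (48,810/1800.0)×370 + (1800.0/2)×0.22×€70.33 = €3,456,765.81.
Lowest total cost among the candidates is at Q = 1800.0.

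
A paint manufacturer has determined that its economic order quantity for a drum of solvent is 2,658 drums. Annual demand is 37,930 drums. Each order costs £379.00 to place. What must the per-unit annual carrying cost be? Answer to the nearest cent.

H ≈ £4.07

Invert the EOQ relation Q*² = 2DS/H.
From Q* = √(2DS/H): H = 2DS / Q*² = 2 × 37,930 × 379 / 2,658² = 4.0695.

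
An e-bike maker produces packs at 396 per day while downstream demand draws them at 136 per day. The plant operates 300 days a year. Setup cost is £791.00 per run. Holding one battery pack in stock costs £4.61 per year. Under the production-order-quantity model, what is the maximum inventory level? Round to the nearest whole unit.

Annual demand D = 136 × 300 = 40,800.
Production build-up factor (1 − d/p) = 1 − 136/396 = 0.6566.
Q* = √(2DS / (H(1 − d/p))) = √(2 × 40,800 × 791 / (4.61 × 0.6566)).
= √(64,545,600 / 3.0268) ≈ 4617.892.
Maximum inventory = Q*(1 − d/p) = 4617.892 × 0.6566 ≈ 3031.949.

I_max ≈ 3,032 packs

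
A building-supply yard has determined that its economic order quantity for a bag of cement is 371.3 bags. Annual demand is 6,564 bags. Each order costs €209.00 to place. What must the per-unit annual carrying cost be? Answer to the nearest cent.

Invert the EOQ relation Q*² = 2DS/H.
From Q* = √(2DS/H): H = 2DS / Q*² = 2 × 6,564 × 209 / 371.3² = 19.9019.

H ≈ €19.90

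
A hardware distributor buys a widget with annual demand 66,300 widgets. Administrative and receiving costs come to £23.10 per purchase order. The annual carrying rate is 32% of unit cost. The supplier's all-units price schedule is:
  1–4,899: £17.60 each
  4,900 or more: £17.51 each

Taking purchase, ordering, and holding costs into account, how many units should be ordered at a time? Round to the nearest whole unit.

Q* ≈ 737 widgets

Holding cost per unit per year at price C is H = 0.32·C.
Candidates are each tier's EOQ (if it falls in that tier) and each price-break quantity.
EOQ at £17.60 = 737.5 (feasible in tier 1): TC = 66,300×£17.60 + (66,300/737.5)×23.1 + (737.5/2)×0.32×£17.60 = £1,171,033.45.
EOQ at £17.51 = 739.4 < 4900, so use break Q=4900: TC = 66,300×£17.51 + (66,300/4900.0)×23.1 + (4900.0/2)×0.32×£17.51 = £1,174,953.40.
Lowest total cost is £1,171,033.45 at Q = 737.5.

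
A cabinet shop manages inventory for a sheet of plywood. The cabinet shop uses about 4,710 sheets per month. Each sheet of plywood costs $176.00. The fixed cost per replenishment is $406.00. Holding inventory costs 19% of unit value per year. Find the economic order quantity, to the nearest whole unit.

Annual demand D = 4,710 × 12 = 56,520.
Holding cost H = 0.19 × $176.00 = $33.4400 per unit per year.
EOQ = √(2DS / H) = √(2 × 56,520 × 406 / 33.44).
= √(45,894,240 / 33.44) = √1,372,435.4067 ≈ 1171.510.

Q* ≈ 1,172 sheets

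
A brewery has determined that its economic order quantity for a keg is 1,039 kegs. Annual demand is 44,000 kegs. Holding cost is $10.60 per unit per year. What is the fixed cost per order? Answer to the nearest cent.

S ≈ $130.03

The basic EOQ model gives Q* = √(2DS/H); rearrange for the unknown.
From Q* = √(2DS/H): S = Q*²H / (2D) = 1,039² × 10.6 / (2 × 44,000) = 130.0332.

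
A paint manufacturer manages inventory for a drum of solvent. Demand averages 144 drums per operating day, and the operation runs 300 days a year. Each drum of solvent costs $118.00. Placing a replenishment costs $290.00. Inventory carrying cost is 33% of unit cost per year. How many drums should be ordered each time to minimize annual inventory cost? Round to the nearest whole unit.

Q* ≈ 802 drums

Annual demand D = 144 × 300 = 43,200.
Holding cost H = 0.33 × $118.00 = $38.9400 per unit per year.
EOQ = √(2DS / H) = √(2 × 43,200 × 290 / 38.94).
= √(25,056,000 / 38.94) = √643,451.4638 ≈ 802.154.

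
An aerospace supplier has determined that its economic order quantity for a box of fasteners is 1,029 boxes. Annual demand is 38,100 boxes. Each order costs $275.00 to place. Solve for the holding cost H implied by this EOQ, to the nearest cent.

H ≈ $19.79

Squaring Q* = √(2DS/H) gives Q*² = 2DS/H.
From Q* = √(2DS/H): H = 2DS / Q*² = 2 × 38,100 × 275 / 1,029² = 19.7905.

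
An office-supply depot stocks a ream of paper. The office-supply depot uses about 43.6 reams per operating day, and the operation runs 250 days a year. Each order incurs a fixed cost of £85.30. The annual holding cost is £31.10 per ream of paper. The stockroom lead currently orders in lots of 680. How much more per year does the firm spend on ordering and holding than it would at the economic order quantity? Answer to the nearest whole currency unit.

Annual demand D = 43.6 × 250 = 10,900.
EOQ = √(2DS/H) = √(2 × 10,900 × 85.3 / 31.1) ≈ 244.52.
Cost at Q* = (D/Q*)S + (Q*/2)H = √(2DSH) ≈ £7,604.72.
Cost at Q = 680: (10,900/680)×85.3 + (680/2)×31.1 = £1,367.31 + £10,574.00 = £11,941.31.
Excess = £11,941.31 − £7,604.72 = £4,336.59.

Extra cost ≈ £4,337 per year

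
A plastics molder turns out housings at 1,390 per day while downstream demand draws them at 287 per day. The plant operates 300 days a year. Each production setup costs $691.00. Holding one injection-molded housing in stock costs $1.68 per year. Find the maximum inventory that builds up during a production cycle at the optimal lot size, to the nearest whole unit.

I_max ≈ 7,497 housings

Annual demand D = 287 × 300 = 86,100.
Production build-up factor (1 − d/p) = 1 − 287/1,390 = 0.7935.
Q* = √(2DS / (H(1 − d/p))) = √(2 × 86,100 × 691 / (1.68 × 0.7935)).
= √(118,990,200 / 1.3331) ≈ 9447.580.
Maximum inventory = Q*(1 − d/p) = 9447.580 × 0.7935 ≈ 7496.893.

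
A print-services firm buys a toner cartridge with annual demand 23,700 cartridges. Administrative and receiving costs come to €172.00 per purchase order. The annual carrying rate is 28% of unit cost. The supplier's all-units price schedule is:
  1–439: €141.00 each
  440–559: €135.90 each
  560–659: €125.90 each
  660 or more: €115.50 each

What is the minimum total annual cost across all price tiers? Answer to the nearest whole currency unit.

TC* ≈ €2,754,199

Holding cost per unit per year at price C is H = 0.28·C.
Candidates are each tier's EOQ (if it falls in that tier) and each price-break quantity.
Tier 1 (€141.00): EOQ = 454.4 exceeds tier's upper bound 439, so this tier is dominated.
EOQ at €135.90 = 462.9 (feasible in tier 2): TC = 23,700×€135.90 + (23,700/462.9)×172 + (462.9/2)×0.28×€135.90 = €3,238,443.36.
EOQ at €125.90 = 480.9 < 560, so use break Q=560: TC = 23,700×€125.90 + (23,700/560.0)×172 + (560.0/2)×0.28×€125.90 = €3,000,979.85.
EOQ at €115.50 = 502.1 < 660, so use break Q=660: TC = 23,700×€115.50 + (23,700/660.0)×172 + (660.0/2)×0.28×€115.50 = €2,754,198.56.
Lowest total cost among the candidates is at Q = 660.0.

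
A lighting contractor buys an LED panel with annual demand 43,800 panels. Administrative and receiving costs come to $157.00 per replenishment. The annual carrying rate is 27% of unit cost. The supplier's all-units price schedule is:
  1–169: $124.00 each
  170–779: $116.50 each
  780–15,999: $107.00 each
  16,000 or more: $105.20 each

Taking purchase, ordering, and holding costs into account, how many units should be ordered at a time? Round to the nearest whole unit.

Q* ≈ 780 panels

Holding cost per unit per year at price C is H = 0.27·C.
For each price level, check whether its EOQ is feasible; otherwise the best quantity at that price is the breakpoint.
Tier 1 ($124.00): EOQ = 640.9 exceeds tier's upper bound 169, so this tier is dominated.
EOQ at $116.50 = 661.2 (feasible in tier 2): TC = 43,800×$116.50 + (43,800/661.2)×157 + (661.2/2)×0.27×$116.50 = $5,123,499.20.
EOQ at $107.00 = 690.0 < 780, so use break Q=780: TC = 43,800×$107.00 + (43,800/780.0)×157 + (780.0/2)×0.27×$107.00 = $4,706,683.25.
EOQ at $105.20 = 695.8 < 16000, so use break Q=16000: TC = 43,800×$105.20 + (43,800/16000.0)×157 + (16000.0/2)×0.27×$105.20 = $4,835,421.79.
Lowest total cost is $4,706,683.25 at Q = 780.0.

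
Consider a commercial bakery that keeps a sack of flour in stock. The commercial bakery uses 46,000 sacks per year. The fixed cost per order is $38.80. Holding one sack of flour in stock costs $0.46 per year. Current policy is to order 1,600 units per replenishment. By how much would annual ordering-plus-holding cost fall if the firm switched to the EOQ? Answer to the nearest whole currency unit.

Extra cost ≈ $202 per year

EOQ = √(2DS/H) = √(2 × 46,000 × 38.8 / 0.46) ≈ 2785.68.
Cost at Q* = (D/Q*)S + (Q*/2)H = √(2DSH) ≈ $1,281.41.
Cost at Q = 1,600: (46,000/1,600)×38.8 + (1,600/2)×0.46 = $1,115.50 + $368.00 = $1,483.50.
Excess = $1,483.50 − $1,281.41 = $202.09.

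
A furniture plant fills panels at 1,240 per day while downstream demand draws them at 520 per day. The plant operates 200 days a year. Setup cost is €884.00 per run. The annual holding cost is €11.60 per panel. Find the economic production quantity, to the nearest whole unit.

Annual demand D = 520 × 200 = 104,000.
Production build-up factor (1 − d/p) = 1 − 520/1,240 = 0.5806.
Q* = √(2DS / (H(1 − d/p))) = √(2 × 104,000 × 884 / (11.6 × 0.5806)).
= √(183,872,000 / 6.7355) ≈ 5224.845.

Q* ≈ 5,225 panels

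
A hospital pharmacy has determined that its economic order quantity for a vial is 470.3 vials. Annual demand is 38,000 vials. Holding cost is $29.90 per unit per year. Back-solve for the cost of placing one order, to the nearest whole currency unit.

S ≈ $87

Squaring Q* = √(2DS/H) gives Q*² = 2DS/H.
From Q* = √(2DS/H): S = Q*²H / (2D) = 470.3² × 29.9 / (2 × 38,000) = 87.0177.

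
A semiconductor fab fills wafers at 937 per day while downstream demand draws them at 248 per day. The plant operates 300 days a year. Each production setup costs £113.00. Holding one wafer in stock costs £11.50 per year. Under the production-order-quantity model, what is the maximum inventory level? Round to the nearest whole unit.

I_max ≈ 1,037 wafers

Annual demand D = 248 × 300 = 74,400.
Production build-up factor (1 − d/p) = 1 − 248/937 = 0.7353.
Q* = √(2DS / (H(1 − d/p))) = √(2 × 74,400 × 113 / (11.5 × 0.7353)).
= √(16,814,400 / 8.4562) ≈ 1410.107.
Maximum inventory = Q*(1 − d/p) = 1410.107 × 0.7353 ≈ 1036.887.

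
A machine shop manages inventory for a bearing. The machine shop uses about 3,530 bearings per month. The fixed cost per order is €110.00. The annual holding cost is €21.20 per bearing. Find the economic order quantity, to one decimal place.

Q* ≈ 663.0 bearings

Annual demand D = 3,530 × 12 = 42,360.
EOQ = √(2DS / H) = √(2 × 42,360 × 110 / 21.2).
= √(9,319,200 / 21.2) = √439,584.9057 ≈ 663.012.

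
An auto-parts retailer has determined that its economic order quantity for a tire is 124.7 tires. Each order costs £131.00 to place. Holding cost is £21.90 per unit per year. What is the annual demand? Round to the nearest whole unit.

Squaring Q* = √(2DS/H) gives Q*² = 2DS/H.
From Q* = √(2DS/H): D = Q*²H / (2S) = 124.7² × 21.9 / (2 × 131) = 1299.798.

D ≈ 1,300 tires per year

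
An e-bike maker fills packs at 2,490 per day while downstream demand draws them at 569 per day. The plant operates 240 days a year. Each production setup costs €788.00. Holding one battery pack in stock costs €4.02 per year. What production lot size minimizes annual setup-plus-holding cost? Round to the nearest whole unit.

Annual demand D = 569 × 240 = 136,560.
Production build-up factor (1 − d/p) = 1 − 569/2,490 = 0.7715.
Q* = √(2DS / (H(1 − d/p))) = √(2 × 136,560 × 788 / (4.02 × 0.7715)).
= √(215,218,560 / 3.1014) ≈ 8330.342.

Q* ≈ 8,330 packs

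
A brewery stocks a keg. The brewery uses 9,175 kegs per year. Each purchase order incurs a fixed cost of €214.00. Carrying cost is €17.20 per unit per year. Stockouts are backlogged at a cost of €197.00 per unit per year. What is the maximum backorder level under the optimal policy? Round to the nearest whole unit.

S* ≈ 40 kegs

With planned backorders, Q* = √(2DS/H) · √((H+B)/B).
√(2DS/H) = √(2 × 9,175 × 214 / 17.2) = 477.816.
√((H+B)/B) = √((17.2+197)/197) = 1.0427.
Q* ≈ 498.239.
S* = Q* · H/(H+B) = 498.239 × 17.2/214.2 ≈ 40.008.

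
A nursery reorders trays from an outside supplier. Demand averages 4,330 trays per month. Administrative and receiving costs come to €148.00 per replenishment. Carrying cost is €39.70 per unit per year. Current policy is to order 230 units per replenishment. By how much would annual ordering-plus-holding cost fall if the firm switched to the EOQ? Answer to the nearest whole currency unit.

Extra cost ≈ €13,290 per year

Annual demand D = 4,330 × 12 = 51,960.
EOQ = √(2DS/H) = √(2 × 51,960 × 148 / 39.7) ≈ 622.42.
Cost at Q* = (D/Q*)S + (Q*/2)H = √(2DSH) ≈ €24,710.17.
Cost at Q = 230: (51,960/230)×148 + (230/2)×39.7 = €33,435.13 + €4,565.50 = €38,000.63.
Excess = €38,000.63 − €24,710.17 = €13,290.46.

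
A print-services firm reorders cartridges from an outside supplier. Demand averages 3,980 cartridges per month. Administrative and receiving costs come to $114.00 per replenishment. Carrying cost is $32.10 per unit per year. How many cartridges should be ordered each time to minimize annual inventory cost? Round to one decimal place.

Q* ≈ 582.4 cartridges

Annual demand D = 3,980 × 12 = 47,760.
EOQ = √(2DS / H) = √(2 × 47,760 × 114 / 32.1).
= √(10,889,280 / 32.1) = √339,229.9065 ≈ 582.434.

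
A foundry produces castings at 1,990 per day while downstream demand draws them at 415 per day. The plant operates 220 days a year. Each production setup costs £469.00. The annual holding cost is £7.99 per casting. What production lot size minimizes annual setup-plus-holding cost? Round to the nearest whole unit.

Annual demand D = 415 × 220 = 91,300.
Production build-up factor (1 − d/p) = 1 − 415/1,990 = 0.7915.
Q* = √(2DS / (H(1 − d/p))) = √(2 × 91,300 × 469 / (7.99 × 0.7915)).
= √(85,639,400 / 6.3237) ≈ 3680.016.

Q* ≈ 3,680 castings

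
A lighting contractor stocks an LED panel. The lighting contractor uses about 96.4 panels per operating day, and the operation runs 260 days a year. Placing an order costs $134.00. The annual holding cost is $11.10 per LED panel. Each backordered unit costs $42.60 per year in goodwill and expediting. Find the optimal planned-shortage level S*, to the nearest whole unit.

Annual demand D = 96.4 × 260 = 25,064.
With planned backorders, Q* = √(2DS/H) · √((H+B)/B).
√(2DS/H) = √(2 × 25,064 × 134 / 11.1) = 777.913.
√((H+B)/B) = √((11.1+42.6)/42.6) = 1.1227.
Q* ≈ 873.401.
S* = Q* · H/(H+B) = 873.401 × 11.1/53.7 ≈ 180.535.

S* ≈ 181 panels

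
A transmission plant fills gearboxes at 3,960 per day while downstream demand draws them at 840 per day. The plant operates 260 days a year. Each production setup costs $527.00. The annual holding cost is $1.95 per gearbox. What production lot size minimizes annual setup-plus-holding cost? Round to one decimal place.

Q* ≈ 12,240.5 gearboxes

Annual demand D = 840 × 260 = 218,400.
Production build-up factor (1 − d/p) = 1 − 840/3,960 = 0.7879.
Q* = √(2DS / (H(1 − d/p))) = √(2 × 218,400 × 527 / (1.95 × 0.7879)).
= √(230,193,600 / 1.5364) ≈ 12240.513.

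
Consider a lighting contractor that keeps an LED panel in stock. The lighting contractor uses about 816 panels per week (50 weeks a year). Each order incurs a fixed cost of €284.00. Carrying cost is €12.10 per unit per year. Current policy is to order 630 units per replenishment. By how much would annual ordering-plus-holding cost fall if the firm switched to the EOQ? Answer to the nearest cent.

Extra cost ≈ €5,458.43 per year

Annual demand D = 816 × 50 = 40,800.
EOQ = √(2DS/H) = √(2 × 40,800 × 284 / 12.1) ≈ 1383.92.
Cost at Q* = (D/Q*)S + (Q*/2)H = √(2DSH) ≈ €16,745.45.
Cost at Q = 630: (40,800/630)×284 + (630/2)×12.1 = €18,392.38 + €3,811.50 = €22,203.88.
Excess = €22,203.88 − €16,745.45 = €5,458.43.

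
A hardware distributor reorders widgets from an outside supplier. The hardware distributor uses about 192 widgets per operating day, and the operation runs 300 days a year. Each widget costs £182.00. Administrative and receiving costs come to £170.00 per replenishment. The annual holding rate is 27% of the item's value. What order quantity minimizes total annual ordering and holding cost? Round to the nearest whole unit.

Q* ≈ 631 widgets

Annual demand D = 192 × 300 = 57,600.
Holding cost H = 0.27 × £182.00 = £49.1400 per unit per year.
EOQ = √(2DS / H) = √(2 × 57,600 × 170 / 49.14).
= √(19,584,000 / 49.14) = √398,534.7985 ≈ 631.296.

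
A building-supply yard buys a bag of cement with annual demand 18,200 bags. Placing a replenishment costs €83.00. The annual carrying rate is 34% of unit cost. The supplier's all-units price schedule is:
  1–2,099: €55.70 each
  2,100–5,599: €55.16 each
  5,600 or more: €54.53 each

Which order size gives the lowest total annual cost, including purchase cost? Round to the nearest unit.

Holding cost per unit per year at price C is H = 0.34·C.
For each price level, check whether its EOQ is feasible; otherwise the best quantity at that price is the breakpoint.
EOQ at €55.70 = 399.4 (feasible in tier 1): TC = 18,200×€55.70 + (18,200/399.4)×83 + (399.4/2)×0.34×€55.70 = €1,021,304.09.
EOQ at €55.16 = 401.4 < 2100, so use break Q=2100: TC = 18,200×€55.16 + (18,200/2100.0)×83 + (2100.0/2)×0.34×€55.16 = €1,024,323.45.
EOQ at €54.53 = 403.7 < 5600, so use break Q=5600: TC = 18,200×€54.53 + (18,200/5600.0)×83 + (5600.0/2)×0.34×€54.53 = €1,044,628.31.
Lowest total cost is €1,021,304.09 at Q = 399.4.

Q* ≈ 399 bags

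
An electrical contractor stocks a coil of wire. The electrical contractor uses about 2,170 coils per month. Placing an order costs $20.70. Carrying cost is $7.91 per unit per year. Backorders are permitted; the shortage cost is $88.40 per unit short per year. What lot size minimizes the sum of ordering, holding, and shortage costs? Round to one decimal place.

Q* ≈ 385.3 coils

Annual demand D = 2,170 × 12 = 26,040.
With planned backorders, Q* = √(2DS/H) · √((H+B)/B).
√(2DS/H) = √(2 × 26,040 × 20.7 / 7.91) = 369.175.
√((H+B)/B) = √((7.91+88.4)/88.4) = 1.0438.
Q* ≈ 385.338.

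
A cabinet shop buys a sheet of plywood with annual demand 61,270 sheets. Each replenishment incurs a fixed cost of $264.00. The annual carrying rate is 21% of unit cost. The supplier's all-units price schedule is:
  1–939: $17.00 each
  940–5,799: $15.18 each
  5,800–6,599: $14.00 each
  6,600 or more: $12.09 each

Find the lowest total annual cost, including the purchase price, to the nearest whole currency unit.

TC* ≈ $751,583

Holding cost per unit per year at price C is H = 0.21·C.
Candidates are each tier's EOQ (if it falls in that tier) and each price-break quantity.
Tier 1 ($17.00): EOQ = 3010.3 exceeds tier's upper bound 939, so this tier is dominated.
EOQ at $15.18 = 3185.6 (feasible in tier 2): TC = 61,270×$15.18 + (61,270/3185.6)×264 + (3185.6/2)×0.21×$15.18 = $940,233.75.
EOQ at $14.00 = 3317.2 < 5800, so use break Q=5800: TC = 61,270×$14.00 + (61,270/5800.0)×264 + (5800.0/2)×0.21×$14.00 = $869,094.84.
EOQ at $12.09 = 3569.6 < 6600, so use break Q=6600: TC = 61,270×$12.09 + (61,270/6600.0)×264 + (6600.0/2)×0.21×$12.09 = $751,583.47.
Lowest total cost among the candidates is at Q = 6600.0.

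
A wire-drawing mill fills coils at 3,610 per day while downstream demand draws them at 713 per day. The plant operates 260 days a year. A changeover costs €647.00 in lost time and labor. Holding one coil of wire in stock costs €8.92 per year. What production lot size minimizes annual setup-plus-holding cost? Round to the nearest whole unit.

Q* ≈ 5,789 coils

Annual demand D = 713 × 260 = 185,380.
Production build-up factor (1 − d/p) = 1 − 713/3,610 = 0.8025.
Q* = √(2DS / (H(1 − d/p))) = √(2 × 185,380 × 647 / (8.92 × 0.8025)).
= √(239,881,720 / 7.1582) ≈ 5788.893.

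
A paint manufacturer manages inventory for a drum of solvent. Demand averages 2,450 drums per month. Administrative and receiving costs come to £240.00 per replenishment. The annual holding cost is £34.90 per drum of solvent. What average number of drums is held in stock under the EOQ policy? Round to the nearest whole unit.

Average inventory ≈ 318 drums

Annual demand D = 2,450 × 12 = 29,400.
Q* = √(2DS/H) = √(2 × 29,400 × 240 / 34.9) ≈ 635.89.
Average inventory = Q*/2 ≈ 635.89 / 2 = 317.945.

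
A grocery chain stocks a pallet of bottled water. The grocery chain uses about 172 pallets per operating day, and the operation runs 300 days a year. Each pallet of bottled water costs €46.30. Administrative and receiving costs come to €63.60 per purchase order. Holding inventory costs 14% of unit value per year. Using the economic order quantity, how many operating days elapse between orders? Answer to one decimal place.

T ≈ 5.9 days

Annual demand D = 172 × 300 = 51,600.
Holding cost H = 0.14 × €46.30 = €6.4820 per unit per year.
EOQ = √(2DS/H) = √(2 × 51,600 × 63.6 / 6.482) ≈ 1006.27.
Cycle time = Q*/D × 300 = 1006.27 / 51,600 × 300 ≈ 5.850 days.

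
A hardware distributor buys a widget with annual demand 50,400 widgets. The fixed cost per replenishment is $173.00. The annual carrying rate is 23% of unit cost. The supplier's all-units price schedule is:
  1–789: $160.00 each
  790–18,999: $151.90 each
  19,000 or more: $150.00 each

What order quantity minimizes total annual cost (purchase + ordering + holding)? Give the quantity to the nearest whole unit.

Holding cost per unit per year at price C is H = 0.23·C.
Candidates are each tier's EOQ (if it falls in that tier) and each price-break quantity.
EOQ at $160.00 = 688.4 (feasible in tier 1): TC = 50,400×$160.00 + (50,400/688.4)×173 + (688.4/2)×0.23×$160.00 = $8,089,332.45.
EOQ at $151.90 = 706.5 < 790, so use break Q=790: TC = 50,400×$151.90 + (50,400/790.0)×173 + (790.0/2)×0.23×$151.90 = $7,680,597.08.
EOQ at $150.00 = 711.0 < 19000, so use break Q=19000: TC = 50,400×$150.00 + (50,400/19000.0)×173 + (19000.0/2)×0.23×$150.00 = $7,888,208.91.
Lowest total cost is $7,680,597.08 at Q = 790.0.

Q* ≈ 790 widgets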